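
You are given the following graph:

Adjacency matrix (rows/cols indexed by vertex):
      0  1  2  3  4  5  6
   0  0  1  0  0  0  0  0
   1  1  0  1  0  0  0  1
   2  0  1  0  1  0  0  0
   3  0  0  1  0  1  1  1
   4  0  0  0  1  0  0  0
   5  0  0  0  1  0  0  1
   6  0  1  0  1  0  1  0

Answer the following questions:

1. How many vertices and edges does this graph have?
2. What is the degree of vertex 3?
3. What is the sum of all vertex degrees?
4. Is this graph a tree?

Count: 7 vertices, 8 edges.
Vertex 3 has neighbors [2, 4, 5, 6], degree = 4.
Handshaking lemma: 2 * 8 = 16.
A tree on 7 vertices has 6 edges. This graph has 8 edges (2 extra). Not a tree.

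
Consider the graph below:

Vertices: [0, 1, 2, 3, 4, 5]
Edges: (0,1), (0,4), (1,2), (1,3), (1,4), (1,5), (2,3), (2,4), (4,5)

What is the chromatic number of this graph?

The graph has a maximum clique of size 3 (lower bound on chromatic number).
A valid 3-coloring: {0: 2, 1: 0, 2: 2, 3: 1, 4: 1, 5: 2}.
Chromatic number = 3.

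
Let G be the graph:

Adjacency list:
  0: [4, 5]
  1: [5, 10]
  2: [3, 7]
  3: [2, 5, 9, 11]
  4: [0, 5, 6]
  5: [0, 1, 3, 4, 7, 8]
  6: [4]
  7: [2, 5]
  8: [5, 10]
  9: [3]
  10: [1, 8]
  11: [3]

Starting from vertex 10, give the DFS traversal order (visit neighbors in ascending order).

DFS from vertex 10 (neighbors processed in ascending order):
Visit order: 10, 1, 5, 0, 4, 6, 3, 2, 7, 9, 11, 8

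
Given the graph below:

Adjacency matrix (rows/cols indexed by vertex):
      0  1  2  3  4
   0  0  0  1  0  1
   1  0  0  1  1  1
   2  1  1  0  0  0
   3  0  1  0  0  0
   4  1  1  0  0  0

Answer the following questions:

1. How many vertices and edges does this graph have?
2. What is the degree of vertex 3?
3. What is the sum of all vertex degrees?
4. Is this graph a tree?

Count: 5 vertices, 5 edges.
Vertex 3 has neighbors [1], degree = 1.
Handshaking lemma: 2 * 5 = 10.
A tree on 5 vertices has 4 edges. This graph has 5 edges (1 extra). Not a tree.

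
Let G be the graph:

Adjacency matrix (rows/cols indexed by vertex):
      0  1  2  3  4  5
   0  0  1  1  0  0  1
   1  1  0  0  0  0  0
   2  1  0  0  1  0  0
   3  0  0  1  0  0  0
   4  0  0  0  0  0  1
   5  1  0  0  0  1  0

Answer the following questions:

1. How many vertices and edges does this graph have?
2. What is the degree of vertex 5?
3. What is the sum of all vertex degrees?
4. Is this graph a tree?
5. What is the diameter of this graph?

Count: 6 vertices, 5 edges.
Vertex 5 has neighbors [0, 4], degree = 2.
Handshaking lemma: 2 * 5 = 10.
A graph is a tree iff it is connected and has exactly n-1 edges. This graph is connected (all 6 vertices in one component) and has 6-1 = 5 edges. It is a tree.
Diameter (longest shortest path) = 4.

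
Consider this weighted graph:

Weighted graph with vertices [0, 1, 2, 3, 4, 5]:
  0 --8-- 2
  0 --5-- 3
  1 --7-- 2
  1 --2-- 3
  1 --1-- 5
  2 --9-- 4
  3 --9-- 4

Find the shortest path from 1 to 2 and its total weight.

Using Dijkstra's algorithm from vertex 1:
Shortest path: 1 -> 2
Total weight: 7 = 7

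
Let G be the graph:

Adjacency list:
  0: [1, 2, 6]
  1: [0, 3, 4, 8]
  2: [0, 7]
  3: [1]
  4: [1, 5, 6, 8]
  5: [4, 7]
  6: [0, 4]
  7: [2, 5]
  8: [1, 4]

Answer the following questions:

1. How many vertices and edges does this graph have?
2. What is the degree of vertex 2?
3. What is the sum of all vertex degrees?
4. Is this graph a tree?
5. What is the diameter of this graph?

Count: 9 vertices, 11 edges.
Vertex 2 has neighbors [0, 7], degree = 2.
Handshaking lemma: 2 * 11 = 22.
A tree on 9 vertices has 8 edges. This graph has 11 edges (3 extra). Not a tree.
Diameter (longest shortest path) = 4.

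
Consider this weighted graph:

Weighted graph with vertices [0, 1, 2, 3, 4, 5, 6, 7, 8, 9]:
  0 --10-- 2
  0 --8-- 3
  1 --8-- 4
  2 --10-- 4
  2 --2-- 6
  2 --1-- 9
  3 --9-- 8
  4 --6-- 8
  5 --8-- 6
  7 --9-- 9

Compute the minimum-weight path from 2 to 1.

Using Dijkstra's algorithm from vertex 2:
Shortest path: 2 -> 4 -> 1
Total weight: 10 + 8 = 18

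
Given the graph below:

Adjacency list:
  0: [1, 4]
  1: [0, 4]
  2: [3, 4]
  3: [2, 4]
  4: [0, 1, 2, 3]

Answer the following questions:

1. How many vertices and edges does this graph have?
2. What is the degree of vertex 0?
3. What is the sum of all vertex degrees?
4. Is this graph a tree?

Count: 5 vertices, 6 edges.
Vertex 0 has neighbors [1, 4], degree = 2.
Handshaking lemma: 2 * 6 = 12.
A tree on 5 vertices has 4 edges. This graph has 6 edges (2 extra). Not a tree.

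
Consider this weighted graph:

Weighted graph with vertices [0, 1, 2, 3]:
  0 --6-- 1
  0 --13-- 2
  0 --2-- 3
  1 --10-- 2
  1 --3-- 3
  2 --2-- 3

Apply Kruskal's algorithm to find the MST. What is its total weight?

Applying Kruskal's algorithm (sort edges by weight, add if no cycle):
  Add (0,3) w=2
  Add (2,3) w=2
  Add (1,3) w=3
  Skip (0,1) w=6 (creates cycle)
  Skip (1,2) w=10 (creates cycle)
  Skip (0,2) w=13 (creates cycle)
MST weight = 7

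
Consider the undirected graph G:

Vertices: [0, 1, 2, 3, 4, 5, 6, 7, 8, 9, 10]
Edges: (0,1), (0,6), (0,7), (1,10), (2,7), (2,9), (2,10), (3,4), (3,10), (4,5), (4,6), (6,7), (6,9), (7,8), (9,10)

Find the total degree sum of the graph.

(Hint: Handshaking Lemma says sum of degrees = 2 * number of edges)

Count edges: 15 edges.
By Handshaking Lemma: sum of degrees = 2 * 15 = 30.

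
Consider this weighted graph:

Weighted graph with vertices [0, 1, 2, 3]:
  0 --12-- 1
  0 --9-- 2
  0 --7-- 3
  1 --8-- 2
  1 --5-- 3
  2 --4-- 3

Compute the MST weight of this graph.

Applying Kruskal's algorithm (sort edges by weight, add if no cycle):
  Add (2,3) w=4
  Add (1,3) w=5
  Add (0,3) w=7
  Skip (1,2) w=8 (creates cycle)
  Skip (0,2) w=9 (creates cycle)
  Skip (0,1) w=12 (creates cycle)
MST weight = 16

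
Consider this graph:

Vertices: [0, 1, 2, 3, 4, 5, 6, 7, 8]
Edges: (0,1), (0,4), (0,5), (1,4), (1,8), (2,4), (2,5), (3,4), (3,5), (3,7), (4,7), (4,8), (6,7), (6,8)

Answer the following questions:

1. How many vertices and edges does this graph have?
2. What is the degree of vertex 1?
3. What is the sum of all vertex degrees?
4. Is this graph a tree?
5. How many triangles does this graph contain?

Count: 9 vertices, 14 edges.
Vertex 1 has neighbors [0, 4, 8], degree = 3.
Handshaking lemma: 2 * 14 = 28.
A tree on 9 vertices has 8 edges. This graph has 14 edges (6 extra). Not a tree.
Number of triangles = 3.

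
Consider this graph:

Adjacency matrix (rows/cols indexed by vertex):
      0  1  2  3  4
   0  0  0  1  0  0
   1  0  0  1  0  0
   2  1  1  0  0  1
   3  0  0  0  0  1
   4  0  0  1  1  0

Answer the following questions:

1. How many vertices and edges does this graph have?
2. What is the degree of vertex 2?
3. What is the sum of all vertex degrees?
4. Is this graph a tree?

Count: 5 vertices, 4 edges.
Vertex 2 has neighbors [0, 1, 4], degree = 3.
Handshaking lemma: 2 * 4 = 8.
A graph is a tree iff it is connected and has exactly n-1 edges. This graph is connected (all 5 vertices in one component) and has 5-1 = 4 edges. It is a tree.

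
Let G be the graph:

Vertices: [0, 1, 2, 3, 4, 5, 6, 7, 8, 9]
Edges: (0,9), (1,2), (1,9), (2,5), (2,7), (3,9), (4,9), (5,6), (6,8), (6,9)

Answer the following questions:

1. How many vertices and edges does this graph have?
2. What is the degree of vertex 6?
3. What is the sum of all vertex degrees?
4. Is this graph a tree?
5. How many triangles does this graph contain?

Count: 10 vertices, 10 edges.
Vertex 6 has neighbors [5, 8, 9], degree = 3.
Handshaking lemma: 2 * 10 = 20.
A tree on 10 vertices has 9 edges. This graph has 10 edges (1 extra). Not a tree.
Number of triangles = 0.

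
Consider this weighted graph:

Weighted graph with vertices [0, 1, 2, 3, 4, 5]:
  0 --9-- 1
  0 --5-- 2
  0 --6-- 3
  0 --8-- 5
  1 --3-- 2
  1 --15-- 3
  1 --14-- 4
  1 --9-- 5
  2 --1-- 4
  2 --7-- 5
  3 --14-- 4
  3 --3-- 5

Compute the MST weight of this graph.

Applying Kruskal's algorithm (sort edges by weight, add if no cycle):
  Add (2,4) w=1
  Add (1,2) w=3
  Add (3,5) w=3
  Add (0,2) w=5
  Add (0,3) w=6
  Skip (2,5) w=7 (creates cycle)
  Skip (0,5) w=8 (creates cycle)
  Skip (0,1) w=9 (creates cycle)
  Skip (1,5) w=9 (creates cycle)
  Skip (1,4) w=14 (creates cycle)
  Skip (3,4) w=14 (creates cycle)
  Skip (1,3) w=15 (creates cycle)
MST weight = 18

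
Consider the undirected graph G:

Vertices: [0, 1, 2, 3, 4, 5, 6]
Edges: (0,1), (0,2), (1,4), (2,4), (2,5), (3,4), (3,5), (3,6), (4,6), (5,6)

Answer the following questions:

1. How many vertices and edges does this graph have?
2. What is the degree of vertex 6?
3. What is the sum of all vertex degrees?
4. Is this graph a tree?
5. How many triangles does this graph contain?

Count: 7 vertices, 10 edges.
Vertex 6 has neighbors [3, 4, 5], degree = 3.
Handshaking lemma: 2 * 10 = 20.
A tree on 7 vertices has 6 edges. This graph has 10 edges (4 extra). Not a tree.
Number of triangles = 2.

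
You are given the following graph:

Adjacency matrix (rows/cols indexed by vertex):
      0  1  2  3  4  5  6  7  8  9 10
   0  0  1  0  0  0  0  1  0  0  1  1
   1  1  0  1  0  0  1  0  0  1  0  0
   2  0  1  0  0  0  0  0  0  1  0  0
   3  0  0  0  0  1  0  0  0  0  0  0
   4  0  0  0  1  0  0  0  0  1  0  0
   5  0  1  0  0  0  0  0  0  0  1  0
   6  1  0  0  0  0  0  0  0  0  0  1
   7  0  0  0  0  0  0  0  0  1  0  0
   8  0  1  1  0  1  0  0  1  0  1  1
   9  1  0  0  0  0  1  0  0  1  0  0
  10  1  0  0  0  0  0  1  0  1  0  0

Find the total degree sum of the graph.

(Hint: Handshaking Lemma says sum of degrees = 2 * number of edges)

Count edges: 15 edges.
By Handshaking Lemma: sum of degrees = 2 * 15 = 30.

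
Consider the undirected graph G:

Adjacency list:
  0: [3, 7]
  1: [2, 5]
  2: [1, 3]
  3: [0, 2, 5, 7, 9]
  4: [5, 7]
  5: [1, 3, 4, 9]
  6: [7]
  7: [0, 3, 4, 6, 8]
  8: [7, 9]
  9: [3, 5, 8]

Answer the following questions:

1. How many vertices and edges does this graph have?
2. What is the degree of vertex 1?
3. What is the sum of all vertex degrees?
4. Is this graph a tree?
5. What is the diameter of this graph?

Count: 10 vertices, 14 edges.
Vertex 1 has neighbors [2, 5], degree = 2.
Handshaking lemma: 2 * 14 = 28.
A tree on 10 vertices has 9 edges. This graph has 14 edges (5 extra). Not a tree.
Diameter (longest shortest path) = 4.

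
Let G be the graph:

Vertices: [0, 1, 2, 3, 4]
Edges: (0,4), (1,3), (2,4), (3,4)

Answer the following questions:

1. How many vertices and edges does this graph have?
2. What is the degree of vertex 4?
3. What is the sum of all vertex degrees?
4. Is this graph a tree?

Count: 5 vertices, 4 edges.
Vertex 4 has neighbors [0, 2, 3], degree = 3.
Handshaking lemma: 2 * 4 = 8.
A graph is a tree iff it is connected and has exactly n-1 edges. This graph is connected (all 5 vertices in one component) and has 5-1 = 4 edges. It is a tree.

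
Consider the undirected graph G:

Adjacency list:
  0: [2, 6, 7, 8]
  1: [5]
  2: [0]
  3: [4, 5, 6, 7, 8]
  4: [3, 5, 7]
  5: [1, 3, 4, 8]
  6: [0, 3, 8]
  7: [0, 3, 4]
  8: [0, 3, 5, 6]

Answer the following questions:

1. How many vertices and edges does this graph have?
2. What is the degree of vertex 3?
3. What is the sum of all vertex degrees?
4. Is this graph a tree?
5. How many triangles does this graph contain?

Count: 9 vertices, 14 edges.
Vertex 3 has neighbors [4, 5, 6, 7, 8], degree = 5.
Handshaking lemma: 2 * 14 = 28.
A tree on 9 vertices has 8 edges. This graph has 14 edges (6 extra). Not a tree.
Number of triangles = 5.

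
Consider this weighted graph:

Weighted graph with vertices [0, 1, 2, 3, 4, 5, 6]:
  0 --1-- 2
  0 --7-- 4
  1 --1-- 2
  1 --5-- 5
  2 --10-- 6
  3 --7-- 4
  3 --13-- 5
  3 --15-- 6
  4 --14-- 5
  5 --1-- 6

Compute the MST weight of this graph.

Applying Kruskal's algorithm (sort edges by weight, add if no cycle):
  Add (0,2) w=1
  Add (1,2) w=1
  Add (5,6) w=1
  Add (1,5) w=5
  Add (0,4) w=7
  Add (3,4) w=7
  Skip (2,6) w=10 (creates cycle)
  Skip (3,5) w=13 (creates cycle)
  Skip (4,5) w=14 (creates cycle)
  Skip (3,6) w=15 (creates cycle)
MST weight = 22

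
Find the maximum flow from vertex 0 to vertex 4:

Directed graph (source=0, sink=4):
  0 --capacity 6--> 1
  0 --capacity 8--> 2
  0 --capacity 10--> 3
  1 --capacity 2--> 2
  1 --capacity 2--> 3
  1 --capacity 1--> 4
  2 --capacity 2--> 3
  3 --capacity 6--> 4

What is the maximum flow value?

Computing max flow:
  Flow on (0->1): 3/6
  Flow on (0->2): 2/8
  Flow on (0->3): 2/10
  Flow on (1->3): 2/2
  Flow on (1->4): 1/1
  Flow on (2->3): 2/2
  Flow on (3->4): 6/6
Maximum flow = 7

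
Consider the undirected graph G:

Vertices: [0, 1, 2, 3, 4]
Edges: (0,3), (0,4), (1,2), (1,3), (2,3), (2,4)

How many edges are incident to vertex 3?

Vertex 3 has neighbors [0, 1, 2], so deg(3) = 3.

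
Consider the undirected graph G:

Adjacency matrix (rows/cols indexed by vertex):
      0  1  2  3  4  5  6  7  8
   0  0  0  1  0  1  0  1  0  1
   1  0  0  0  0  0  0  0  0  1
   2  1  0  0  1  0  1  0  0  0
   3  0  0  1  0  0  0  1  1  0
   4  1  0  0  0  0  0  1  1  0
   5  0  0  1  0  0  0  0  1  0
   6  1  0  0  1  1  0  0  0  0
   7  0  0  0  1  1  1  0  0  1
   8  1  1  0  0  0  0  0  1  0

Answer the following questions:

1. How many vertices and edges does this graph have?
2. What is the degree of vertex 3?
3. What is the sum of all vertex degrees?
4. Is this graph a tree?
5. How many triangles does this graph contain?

Count: 9 vertices, 13 edges.
Vertex 3 has neighbors [2, 6, 7], degree = 3.
Handshaking lemma: 2 * 13 = 26.
A tree on 9 vertices has 8 edges. This graph has 13 edges (5 extra). Not a tree.
Number of triangles = 1.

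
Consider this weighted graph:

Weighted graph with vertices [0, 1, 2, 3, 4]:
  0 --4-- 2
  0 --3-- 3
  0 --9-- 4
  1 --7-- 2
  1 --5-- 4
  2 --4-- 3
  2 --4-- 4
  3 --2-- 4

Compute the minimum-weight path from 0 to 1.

Using Dijkstra's algorithm from vertex 0:
Shortest path: 0 -> 3 -> 4 -> 1
Total weight: 3 + 2 + 5 = 10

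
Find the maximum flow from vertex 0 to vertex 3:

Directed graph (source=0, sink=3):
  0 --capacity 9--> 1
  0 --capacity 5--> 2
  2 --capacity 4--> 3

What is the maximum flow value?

Computing max flow:
  Flow on (0->2): 4/5
  Flow on (2->3): 4/4
Maximum flow = 4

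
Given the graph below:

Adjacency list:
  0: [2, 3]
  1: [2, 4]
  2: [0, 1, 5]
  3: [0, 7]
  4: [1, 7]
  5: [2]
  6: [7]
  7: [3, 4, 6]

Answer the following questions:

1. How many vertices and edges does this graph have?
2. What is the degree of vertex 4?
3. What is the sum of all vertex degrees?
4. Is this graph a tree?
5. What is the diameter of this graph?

Count: 8 vertices, 8 edges.
Vertex 4 has neighbors [1, 7], degree = 2.
Handshaking lemma: 2 * 8 = 16.
A tree on 8 vertices has 7 edges. This graph has 8 edges (1 extra). Not a tree.
Diameter (longest shortest path) = 5.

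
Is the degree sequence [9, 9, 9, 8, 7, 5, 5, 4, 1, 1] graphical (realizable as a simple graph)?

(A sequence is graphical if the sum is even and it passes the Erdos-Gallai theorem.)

Sum of degrees = 58. Sum is even but fails Erdos-Gallai. The sequence is NOT graphical.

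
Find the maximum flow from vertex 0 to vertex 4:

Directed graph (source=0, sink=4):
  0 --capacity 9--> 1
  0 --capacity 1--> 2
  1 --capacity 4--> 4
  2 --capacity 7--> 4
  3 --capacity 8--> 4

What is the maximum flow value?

Computing max flow:
  Flow on (0->1): 4/9
  Flow on (0->2): 1/1
  Flow on (1->4): 4/4
  Flow on (2->4): 1/7
Maximum flow = 5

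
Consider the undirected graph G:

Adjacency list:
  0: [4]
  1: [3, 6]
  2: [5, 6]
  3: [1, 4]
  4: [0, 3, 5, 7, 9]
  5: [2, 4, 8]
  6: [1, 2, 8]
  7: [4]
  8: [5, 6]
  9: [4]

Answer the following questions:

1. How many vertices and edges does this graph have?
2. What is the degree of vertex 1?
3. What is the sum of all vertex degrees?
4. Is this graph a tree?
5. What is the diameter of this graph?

Count: 10 vertices, 11 edges.
Vertex 1 has neighbors [3, 6], degree = 2.
Handshaking lemma: 2 * 11 = 22.
A tree on 10 vertices has 9 edges. This graph has 11 edges (2 extra). Not a tree.
Diameter (longest shortest path) = 4.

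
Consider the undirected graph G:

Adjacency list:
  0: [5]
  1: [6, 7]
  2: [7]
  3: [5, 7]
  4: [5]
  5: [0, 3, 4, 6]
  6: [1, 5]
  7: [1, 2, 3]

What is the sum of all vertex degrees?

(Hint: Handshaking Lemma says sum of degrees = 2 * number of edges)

Count edges: 8 edges.
By Handshaking Lemma: sum of degrees = 2 * 8 = 16.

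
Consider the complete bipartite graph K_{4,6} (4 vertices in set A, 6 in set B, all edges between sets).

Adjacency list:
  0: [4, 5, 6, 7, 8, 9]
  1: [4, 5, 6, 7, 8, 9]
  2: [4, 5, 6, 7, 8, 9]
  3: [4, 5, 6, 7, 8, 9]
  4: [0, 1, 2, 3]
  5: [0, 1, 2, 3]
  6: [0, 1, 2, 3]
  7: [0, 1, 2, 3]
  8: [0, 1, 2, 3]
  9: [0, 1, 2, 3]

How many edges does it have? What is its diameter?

K_{4,6} has 4 * 6 = 24 edges.
Any vertex reaches any opposite-side vertex in 1 step; same-side vertices reach in 2 steps via any opposite-side vertex.
Diameter = 2.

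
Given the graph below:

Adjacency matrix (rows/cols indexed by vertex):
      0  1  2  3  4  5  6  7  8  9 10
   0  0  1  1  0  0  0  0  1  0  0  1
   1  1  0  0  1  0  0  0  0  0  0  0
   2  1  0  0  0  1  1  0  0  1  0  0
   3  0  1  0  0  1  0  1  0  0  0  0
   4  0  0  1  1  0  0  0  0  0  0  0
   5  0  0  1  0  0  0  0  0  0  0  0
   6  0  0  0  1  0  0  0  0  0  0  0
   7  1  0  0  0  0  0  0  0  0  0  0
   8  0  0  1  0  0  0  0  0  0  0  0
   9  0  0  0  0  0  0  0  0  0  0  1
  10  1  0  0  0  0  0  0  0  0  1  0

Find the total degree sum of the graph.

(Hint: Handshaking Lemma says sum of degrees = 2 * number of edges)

Count edges: 11 edges.
By Handshaking Lemma: sum of degrees = 2 * 11 = 22.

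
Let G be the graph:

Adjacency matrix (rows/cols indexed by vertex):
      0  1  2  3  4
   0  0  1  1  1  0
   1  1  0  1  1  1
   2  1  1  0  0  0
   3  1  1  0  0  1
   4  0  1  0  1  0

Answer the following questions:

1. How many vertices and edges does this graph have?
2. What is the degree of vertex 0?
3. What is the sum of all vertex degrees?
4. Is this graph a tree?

Count: 5 vertices, 7 edges.
Vertex 0 has neighbors [1, 2, 3], degree = 3.
Handshaking lemma: 2 * 7 = 14.
A tree on 5 vertices has 4 edges. This graph has 7 edges (3 extra). Not a tree.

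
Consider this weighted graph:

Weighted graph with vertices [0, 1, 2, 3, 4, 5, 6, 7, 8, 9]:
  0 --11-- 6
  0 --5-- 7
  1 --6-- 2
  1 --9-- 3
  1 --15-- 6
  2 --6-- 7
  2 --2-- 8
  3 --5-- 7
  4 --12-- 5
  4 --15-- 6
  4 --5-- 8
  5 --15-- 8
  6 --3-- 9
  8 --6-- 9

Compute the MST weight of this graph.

Applying Kruskal's algorithm (sort edges by weight, add if no cycle):
  Add (2,8) w=2
  Add (6,9) w=3
  Add (0,7) w=5
  Add (3,7) w=5
  Add (4,8) w=5
  Add (1,2) w=6
  Add (2,7) w=6
  Add (8,9) w=6
  Skip (1,3) w=9 (creates cycle)
  Skip (0,6) w=11 (creates cycle)
  Add (4,5) w=12
  Skip (1,6) w=15 (creates cycle)
  Skip (4,6) w=15 (creates cycle)
  Skip (5,8) w=15 (creates cycle)
MST weight = 50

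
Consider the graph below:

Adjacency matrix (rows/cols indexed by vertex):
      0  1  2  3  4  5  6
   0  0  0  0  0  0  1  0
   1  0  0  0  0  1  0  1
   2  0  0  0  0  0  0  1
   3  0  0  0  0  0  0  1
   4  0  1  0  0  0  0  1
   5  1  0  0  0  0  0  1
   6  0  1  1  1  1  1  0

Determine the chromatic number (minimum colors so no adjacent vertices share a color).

The graph has a maximum clique of size 3 (lower bound on chromatic number).
A valid 3-coloring: {0: 0, 1: 1, 2: 1, 3: 1, 4: 2, 5: 1, 6: 0}.
Chromatic number = 3.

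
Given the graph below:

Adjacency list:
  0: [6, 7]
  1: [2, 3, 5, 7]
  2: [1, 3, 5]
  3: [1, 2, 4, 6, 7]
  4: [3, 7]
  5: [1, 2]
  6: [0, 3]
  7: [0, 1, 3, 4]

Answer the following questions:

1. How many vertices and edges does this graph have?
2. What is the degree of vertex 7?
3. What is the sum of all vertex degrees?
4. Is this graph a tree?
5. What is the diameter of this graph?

Count: 8 vertices, 12 edges.
Vertex 7 has neighbors [0, 1, 3, 4], degree = 4.
Handshaking lemma: 2 * 12 = 24.
A tree on 8 vertices has 7 edges. This graph has 12 edges (5 extra). Not a tree.
Diameter (longest shortest path) = 3.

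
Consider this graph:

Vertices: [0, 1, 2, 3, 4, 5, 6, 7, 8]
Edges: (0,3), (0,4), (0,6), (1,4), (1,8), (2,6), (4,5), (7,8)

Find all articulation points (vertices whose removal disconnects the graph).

An articulation point is a vertex whose removal disconnects the graph.
Articulation points: [0, 1, 4, 6, 8]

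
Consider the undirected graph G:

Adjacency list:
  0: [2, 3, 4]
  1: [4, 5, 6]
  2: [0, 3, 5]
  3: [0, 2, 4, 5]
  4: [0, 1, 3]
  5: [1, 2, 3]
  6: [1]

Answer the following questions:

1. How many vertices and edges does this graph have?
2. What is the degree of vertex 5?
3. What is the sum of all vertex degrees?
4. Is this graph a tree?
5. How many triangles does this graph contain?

Count: 7 vertices, 10 edges.
Vertex 5 has neighbors [1, 2, 3], degree = 3.
Handshaking lemma: 2 * 10 = 20.
A tree on 7 vertices has 6 edges. This graph has 10 edges (4 extra). Not a tree.
Number of triangles = 3.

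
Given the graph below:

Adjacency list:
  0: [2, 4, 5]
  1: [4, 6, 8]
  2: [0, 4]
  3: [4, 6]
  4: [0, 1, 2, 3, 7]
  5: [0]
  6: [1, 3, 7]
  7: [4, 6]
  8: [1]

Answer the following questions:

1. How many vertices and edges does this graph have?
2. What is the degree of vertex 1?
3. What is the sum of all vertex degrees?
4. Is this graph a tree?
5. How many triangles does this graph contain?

Count: 9 vertices, 11 edges.
Vertex 1 has neighbors [4, 6, 8], degree = 3.
Handshaking lemma: 2 * 11 = 22.
A tree on 9 vertices has 8 edges. This graph has 11 edges (3 extra). Not a tree.
Number of triangles = 1.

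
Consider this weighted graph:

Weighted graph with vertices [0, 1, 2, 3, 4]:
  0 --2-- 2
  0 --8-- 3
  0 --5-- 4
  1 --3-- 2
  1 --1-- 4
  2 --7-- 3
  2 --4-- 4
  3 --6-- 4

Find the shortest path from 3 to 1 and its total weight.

Using Dijkstra's algorithm from vertex 3:
Shortest path: 3 -> 4 -> 1
Total weight: 6 + 1 = 7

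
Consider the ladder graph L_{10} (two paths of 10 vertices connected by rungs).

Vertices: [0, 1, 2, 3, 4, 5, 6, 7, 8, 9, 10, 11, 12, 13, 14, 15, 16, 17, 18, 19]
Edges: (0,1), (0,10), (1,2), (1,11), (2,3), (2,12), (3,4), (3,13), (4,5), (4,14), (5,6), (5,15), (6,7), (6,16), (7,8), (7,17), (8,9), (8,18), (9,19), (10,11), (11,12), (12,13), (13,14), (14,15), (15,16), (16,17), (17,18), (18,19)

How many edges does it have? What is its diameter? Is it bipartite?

Ladder graph L_{10}: 10 rungs + 2 * (10-1) path edges = 10 + 18 = 28 edges.
Diameter = 10.
Ladder graphs are bipartite (alternating coloring along each path).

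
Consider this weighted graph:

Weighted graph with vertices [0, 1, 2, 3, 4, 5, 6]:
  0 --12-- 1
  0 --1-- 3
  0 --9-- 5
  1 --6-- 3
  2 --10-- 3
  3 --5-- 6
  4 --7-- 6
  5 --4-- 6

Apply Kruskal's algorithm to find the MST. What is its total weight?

Applying Kruskal's algorithm (sort edges by weight, add if no cycle):
  Add (0,3) w=1
  Add (5,6) w=4
  Add (3,6) w=5
  Add (1,3) w=6
  Add (4,6) w=7
  Skip (0,5) w=9 (creates cycle)
  Add (2,3) w=10
  Skip (0,1) w=12 (creates cycle)
MST weight = 33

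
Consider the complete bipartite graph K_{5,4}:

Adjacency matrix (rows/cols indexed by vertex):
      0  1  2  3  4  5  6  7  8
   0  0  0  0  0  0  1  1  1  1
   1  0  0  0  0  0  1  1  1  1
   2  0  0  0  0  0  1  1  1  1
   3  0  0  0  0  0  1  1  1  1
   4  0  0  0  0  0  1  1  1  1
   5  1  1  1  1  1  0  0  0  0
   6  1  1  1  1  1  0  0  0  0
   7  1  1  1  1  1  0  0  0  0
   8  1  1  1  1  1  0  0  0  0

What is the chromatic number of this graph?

K_{5,4} is bipartite: vertices split into two independent sets of size 5 and 4.
Color one set 0, the other 1. No adjacent vertices share a color.
Chromatic number = 2.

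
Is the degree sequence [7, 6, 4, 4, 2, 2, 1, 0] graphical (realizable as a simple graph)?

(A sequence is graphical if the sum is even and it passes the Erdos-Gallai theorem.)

Sum of degrees = 26. Sum is even but fails Erdos-Gallai. The sequence is NOT graphical.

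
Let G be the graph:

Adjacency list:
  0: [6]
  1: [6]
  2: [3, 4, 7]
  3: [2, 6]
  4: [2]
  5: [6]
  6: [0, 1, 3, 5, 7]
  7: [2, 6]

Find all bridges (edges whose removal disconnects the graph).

A bridge is an edge whose removal increases the number of connected components.
Bridges found: (0,6), (1,6), (2,4), (5,6)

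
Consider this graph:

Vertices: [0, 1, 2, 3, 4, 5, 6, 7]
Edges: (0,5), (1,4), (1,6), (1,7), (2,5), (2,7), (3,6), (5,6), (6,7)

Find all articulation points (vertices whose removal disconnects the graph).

An articulation point is a vertex whose removal disconnects the graph.
Articulation points: [1, 5, 6]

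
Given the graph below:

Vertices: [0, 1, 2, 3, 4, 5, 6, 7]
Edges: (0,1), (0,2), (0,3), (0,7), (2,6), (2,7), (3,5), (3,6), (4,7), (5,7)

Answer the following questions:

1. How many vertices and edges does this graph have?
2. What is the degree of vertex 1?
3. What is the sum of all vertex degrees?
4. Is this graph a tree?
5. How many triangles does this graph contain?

Count: 8 vertices, 10 edges.
Vertex 1 has neighbors [0], degree = 1.
Handshaking lemma: 2 * 10 = 20.
A tree on 8 vertices has 7 edges. This graph has 10 edges (3 extra). Not a tree.
Number of triangles = 1.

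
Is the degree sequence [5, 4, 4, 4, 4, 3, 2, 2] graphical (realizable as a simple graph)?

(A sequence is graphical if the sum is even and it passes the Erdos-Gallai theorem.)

Sum of degrees = 28. Sum is even and passes Erdos-Gallai. The sequence IS graphical.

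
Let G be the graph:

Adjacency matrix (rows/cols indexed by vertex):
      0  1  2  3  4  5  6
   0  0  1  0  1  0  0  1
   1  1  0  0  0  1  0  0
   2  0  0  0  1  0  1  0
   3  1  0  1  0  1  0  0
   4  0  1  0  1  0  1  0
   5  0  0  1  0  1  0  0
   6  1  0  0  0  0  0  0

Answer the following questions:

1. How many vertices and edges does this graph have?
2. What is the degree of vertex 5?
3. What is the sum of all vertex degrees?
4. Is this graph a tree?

Count: 7 vertices, 8 edges.
Vertex 5 has neighbors [2, 4], degree = 2.
Handshaking lemma: 2 * 8 = 16.
A tree on 7 vertices has 6 edges. This graph has 8 edges (2 extra). Not a tree.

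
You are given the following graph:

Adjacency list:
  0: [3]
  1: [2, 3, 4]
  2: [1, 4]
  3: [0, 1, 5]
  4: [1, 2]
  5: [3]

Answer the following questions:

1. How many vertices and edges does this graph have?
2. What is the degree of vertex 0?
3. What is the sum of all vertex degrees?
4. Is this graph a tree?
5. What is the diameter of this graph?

Count: 6 vertices, 6 edges.
Vertex 0 has neighbors [3], degree = 1.
Handshaking lemma: 2 * 6 = 12.
A tree on 6 vertices has 5 edges. This graph has 6 edges (1 extra). Not a tree.
Diameter (longest shortest path) = 3.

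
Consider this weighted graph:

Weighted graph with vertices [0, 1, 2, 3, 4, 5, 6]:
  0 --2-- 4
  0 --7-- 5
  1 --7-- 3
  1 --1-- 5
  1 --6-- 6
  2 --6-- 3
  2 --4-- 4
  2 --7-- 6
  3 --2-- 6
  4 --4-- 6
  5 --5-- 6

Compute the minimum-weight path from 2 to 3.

Using Dijkstra's algorithm from vertex 2:
Shortest path: 2 -> 3
Total weight: 6 = 6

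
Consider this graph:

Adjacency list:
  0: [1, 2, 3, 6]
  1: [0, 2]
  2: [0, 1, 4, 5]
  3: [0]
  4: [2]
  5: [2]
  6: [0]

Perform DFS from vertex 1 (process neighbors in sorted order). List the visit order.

DFS from vertex 1 (neighbors processed in ascending order):
Visit order: 1, 0, 2, 4, 5, 3, 6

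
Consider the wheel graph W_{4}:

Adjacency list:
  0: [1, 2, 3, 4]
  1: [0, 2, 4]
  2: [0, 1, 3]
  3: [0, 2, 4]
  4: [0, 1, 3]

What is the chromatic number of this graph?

W_{4} = C_{4} plus a hub adjacent to every cycle vertex.
The outer cycle needs 2 colors (even cycle); the hub is adjacent to all of them so needs a fresh color.
Chromatic number = 2 + 1 = 3.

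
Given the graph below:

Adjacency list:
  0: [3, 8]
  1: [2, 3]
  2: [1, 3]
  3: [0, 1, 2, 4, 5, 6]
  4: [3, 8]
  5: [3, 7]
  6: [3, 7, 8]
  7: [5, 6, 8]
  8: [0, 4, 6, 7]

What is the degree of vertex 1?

Vertex 1 has neighbors [2, 3], so deg(1) = 2.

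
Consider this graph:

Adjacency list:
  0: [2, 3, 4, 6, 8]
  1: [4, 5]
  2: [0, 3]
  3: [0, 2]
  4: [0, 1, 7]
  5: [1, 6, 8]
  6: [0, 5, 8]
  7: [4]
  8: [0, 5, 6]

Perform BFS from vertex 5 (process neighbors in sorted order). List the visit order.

BFS from vertex 5 (neighbors processed in ascending order):
Visit order: 5, 1, 6, 8, 4, 0, 7, 2, 3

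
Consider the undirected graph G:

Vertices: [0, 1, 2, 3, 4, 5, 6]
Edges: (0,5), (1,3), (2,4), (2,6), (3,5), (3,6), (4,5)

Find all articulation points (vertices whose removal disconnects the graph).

An articulation point is a vertex whose removal disconnects the graph.
Articulation points: [3, 5]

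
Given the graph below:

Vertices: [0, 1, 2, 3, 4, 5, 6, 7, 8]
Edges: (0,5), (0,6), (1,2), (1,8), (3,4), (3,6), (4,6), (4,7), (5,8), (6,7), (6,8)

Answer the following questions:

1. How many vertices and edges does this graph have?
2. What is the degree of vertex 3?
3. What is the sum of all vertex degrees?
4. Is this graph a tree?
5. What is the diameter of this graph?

Count: 9 vertices, 11 edges.
Vertex 3 has neighbors [4, 6], degree = 2.
Handshaking lemma: 2 * 11 = 22.
A tree on 9 vertices has 8 edges. This graph has 11 edges (3 extra). Not a tree.
Diameter (longest shortest path) = 4.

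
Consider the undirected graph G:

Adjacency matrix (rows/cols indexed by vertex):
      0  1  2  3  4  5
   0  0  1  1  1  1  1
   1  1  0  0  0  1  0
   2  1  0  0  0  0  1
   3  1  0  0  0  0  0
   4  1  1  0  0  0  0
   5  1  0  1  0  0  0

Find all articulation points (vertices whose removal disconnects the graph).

An articulation point is a vertex whose removal disconnects the graph.
Articulation points: [0]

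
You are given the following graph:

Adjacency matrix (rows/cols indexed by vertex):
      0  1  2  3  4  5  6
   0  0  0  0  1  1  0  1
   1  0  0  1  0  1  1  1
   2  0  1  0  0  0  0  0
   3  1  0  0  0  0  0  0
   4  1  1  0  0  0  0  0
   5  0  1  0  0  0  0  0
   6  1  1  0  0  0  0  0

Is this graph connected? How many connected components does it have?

Checking connectivity: the graph has 1 connected component(s).
All vertices are reachable from each other. The graph IS connected.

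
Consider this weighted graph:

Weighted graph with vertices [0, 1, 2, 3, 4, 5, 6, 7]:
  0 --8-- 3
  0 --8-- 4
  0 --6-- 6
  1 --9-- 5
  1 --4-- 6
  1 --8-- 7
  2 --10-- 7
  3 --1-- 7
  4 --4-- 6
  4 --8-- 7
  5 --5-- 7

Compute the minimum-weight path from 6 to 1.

Using Dijkstra's algorithm from vertex 6:
Shortest path: 6 -> 1
Total weight: 4 = 4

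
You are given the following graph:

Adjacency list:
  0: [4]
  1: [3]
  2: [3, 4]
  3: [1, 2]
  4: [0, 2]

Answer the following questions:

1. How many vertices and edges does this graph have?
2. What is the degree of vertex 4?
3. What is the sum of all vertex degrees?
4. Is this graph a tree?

Count: 5 vertices, 4 edges.
Vertex 4 has neighbors [0, 2], degree = 2.
Handshaking lemma: 2 * 4 = 8.
A graph is a tree iff it is connected and has exactly n-1 edges. This graph is connected (all 5 vertices in one component) and has 5-1 = 4 edges. It is a tree.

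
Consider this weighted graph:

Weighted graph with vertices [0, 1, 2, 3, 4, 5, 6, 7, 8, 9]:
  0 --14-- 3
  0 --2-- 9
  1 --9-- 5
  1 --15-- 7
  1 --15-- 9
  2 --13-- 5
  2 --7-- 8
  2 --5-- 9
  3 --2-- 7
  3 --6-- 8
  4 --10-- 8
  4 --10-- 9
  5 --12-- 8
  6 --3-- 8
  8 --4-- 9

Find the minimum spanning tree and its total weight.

Applying Kruskal's algorithm (sort edges by weight, add if no cycle):
  Add (0,9) w=2
  Add (3,7) w=2
  Add (6,8) w=3
  Add (8,9) w=4
  Add (2,9) w=5
  Add (3,8) w=6
  Skip (2,8) w=7 (creates cycle)
  Add (1,5) w=9
  Add (4,8) w=10
  Skip (4,9) w=10 (creates cycle)
  Add (5,8) w=12
  Skip (2,5) w=13 (creates cycle)
  Skip (0,3) w=14 (creates cycle)
  Skip (1,9) w=15 (creates cycle)
  Skip (1,7) w=15 (creates cycle)
MST weight = 53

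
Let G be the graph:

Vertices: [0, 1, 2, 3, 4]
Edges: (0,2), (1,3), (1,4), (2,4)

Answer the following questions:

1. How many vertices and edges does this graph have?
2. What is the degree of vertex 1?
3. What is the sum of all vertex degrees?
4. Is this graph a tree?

Count: 5 vertices, 4 edges.
Vertex 1 has neighbors [3, 4], degree = 2.
Handshaking lemma: 2 * 4 = 8.
A graph is a tree iff it is connected and has exactly n-1 edges. This graph is connected (all 5 vertices in one component) and has 5-1 = 4 edges. It is a tree.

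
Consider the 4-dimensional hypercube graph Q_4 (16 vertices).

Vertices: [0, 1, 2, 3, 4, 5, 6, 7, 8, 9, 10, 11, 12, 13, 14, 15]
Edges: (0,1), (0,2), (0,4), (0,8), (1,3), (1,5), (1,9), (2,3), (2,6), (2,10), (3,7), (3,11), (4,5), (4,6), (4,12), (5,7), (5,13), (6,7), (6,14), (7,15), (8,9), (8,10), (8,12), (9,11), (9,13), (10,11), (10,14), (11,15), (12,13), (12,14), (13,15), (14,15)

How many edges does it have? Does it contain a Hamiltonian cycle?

Q_4 has 16 * 4 / 2 = 32 edges.
Q_4 (d >= 2) always has a Hamiltonian cycle: a 4-bit cyclic Gray code visits every vertex exactly once and returns to the start.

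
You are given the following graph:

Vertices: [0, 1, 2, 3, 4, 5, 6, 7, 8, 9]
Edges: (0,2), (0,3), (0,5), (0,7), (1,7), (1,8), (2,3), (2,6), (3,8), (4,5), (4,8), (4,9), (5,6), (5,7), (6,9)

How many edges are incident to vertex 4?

Vertex 4 has neighbors [5, 8, 9], so deg(4) = 3.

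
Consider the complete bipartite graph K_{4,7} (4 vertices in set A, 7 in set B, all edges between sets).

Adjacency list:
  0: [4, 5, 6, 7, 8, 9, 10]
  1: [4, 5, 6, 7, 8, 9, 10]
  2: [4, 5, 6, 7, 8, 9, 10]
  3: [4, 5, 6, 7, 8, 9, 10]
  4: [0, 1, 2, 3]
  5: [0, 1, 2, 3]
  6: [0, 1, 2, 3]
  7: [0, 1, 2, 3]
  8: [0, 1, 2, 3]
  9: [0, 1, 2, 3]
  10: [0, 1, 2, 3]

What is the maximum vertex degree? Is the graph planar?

Set-A vertices have degree 7; set-B vertices have degree 4. Maximum degree = max(4,7) = 7.
K_{4,7} contains K_{3,3} as a subgraph (since both sides have >= 3 vertices); by Kuratowski's theorem it is not planar.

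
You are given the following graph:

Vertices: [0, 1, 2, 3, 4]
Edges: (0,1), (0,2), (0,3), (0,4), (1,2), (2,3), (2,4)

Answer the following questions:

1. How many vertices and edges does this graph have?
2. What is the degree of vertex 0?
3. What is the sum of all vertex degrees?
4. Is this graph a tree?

Count: 5 vertices, 7 edges.
Vertex 0 has neighbors [1, 2, 3, 4], degree = 4.
Handshaking lemma: 2 * 7 = 14.
A tree on 5 vertices has 4 edges. This graph has 7 edges (3 extra). Not a tree.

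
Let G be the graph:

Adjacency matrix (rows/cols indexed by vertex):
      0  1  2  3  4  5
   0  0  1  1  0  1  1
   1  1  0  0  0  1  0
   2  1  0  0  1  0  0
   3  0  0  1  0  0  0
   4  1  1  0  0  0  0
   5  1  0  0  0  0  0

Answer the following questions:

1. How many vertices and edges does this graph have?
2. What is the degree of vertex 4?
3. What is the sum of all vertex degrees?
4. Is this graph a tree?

Count: 6 vertices, 6 edges.
Vertex 4 has neighbors [0, 1], degree = 2.
Handshaking lemma: 2 * 6 = 12.
A tree on 6 vertices has 5 edges. This graph has 6 edges (1 extra). Not a tree.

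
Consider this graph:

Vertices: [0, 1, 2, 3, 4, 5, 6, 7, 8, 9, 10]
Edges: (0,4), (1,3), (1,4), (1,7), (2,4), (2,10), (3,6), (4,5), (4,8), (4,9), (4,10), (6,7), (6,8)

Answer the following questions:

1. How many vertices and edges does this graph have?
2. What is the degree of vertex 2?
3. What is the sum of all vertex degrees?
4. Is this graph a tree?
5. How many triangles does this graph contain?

Count: 11 vertices, 13 edges.
Vertex 2 has neighbors [4, 10], degree = 2.
Handshaking lemma: 2 * 13 = 26.
A tree on 11 vertices has 10 edges. This graph has 13 edges (3 extra). Not a tree.
Number of triangles = 1.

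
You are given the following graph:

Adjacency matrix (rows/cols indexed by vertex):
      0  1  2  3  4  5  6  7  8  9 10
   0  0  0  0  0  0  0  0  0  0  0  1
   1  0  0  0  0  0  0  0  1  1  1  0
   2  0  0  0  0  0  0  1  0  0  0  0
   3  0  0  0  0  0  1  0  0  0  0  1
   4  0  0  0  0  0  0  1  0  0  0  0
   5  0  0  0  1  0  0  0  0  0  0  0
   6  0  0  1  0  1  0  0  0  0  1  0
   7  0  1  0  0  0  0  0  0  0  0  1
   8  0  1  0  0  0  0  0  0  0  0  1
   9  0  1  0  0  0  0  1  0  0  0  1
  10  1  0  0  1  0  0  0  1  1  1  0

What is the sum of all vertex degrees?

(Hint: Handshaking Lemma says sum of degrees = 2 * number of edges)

Count edges: 12 edges.
By Handshaking Lemma: sum of degrees = 2 * 12 = 24.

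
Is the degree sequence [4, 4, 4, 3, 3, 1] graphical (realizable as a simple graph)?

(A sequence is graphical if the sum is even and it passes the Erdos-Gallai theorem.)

Sum of degrees = 19. Sum is odd, so the sequence is NOT graphical.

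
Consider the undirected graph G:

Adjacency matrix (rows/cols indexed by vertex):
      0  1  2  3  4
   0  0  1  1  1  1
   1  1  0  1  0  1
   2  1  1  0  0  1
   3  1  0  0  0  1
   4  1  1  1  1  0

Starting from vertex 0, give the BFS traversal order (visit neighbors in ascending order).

BFS from vertex 0 (neighbors processed in ascending order):
Visit order: 0, 1, 2, 3, 4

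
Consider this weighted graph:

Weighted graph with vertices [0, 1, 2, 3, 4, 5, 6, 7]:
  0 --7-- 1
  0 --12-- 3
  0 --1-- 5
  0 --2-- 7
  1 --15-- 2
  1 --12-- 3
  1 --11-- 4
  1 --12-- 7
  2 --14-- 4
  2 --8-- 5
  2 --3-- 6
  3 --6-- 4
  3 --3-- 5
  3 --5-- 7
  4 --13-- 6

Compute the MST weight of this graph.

Applying Kruskal's algorithm (sort edges by weight, add if no cycle):
  Add (0,5) w=1
  Add (0,7) w=2
  Add (2,6) w=3
  Add (3,5) w=3
  Skip (3,7) w=5 (creates cycle)
  Add (3,4) w=6
  Add (0,1) w=7
  Add (2,5) w=8
  Skip (1,4) w=11 (creates cycle)
  Skip (0,3) w=12 (creates cycle)
  Skip (1,3) w=12 (creates cycle)
  Skip (1,7) w=12 (creates cycle)
  Skip (4,6) w=13 (creates cycle)
  Skip (2,4) w=14 (creates cycle)
  Skip (1,2) w=15 (creates cycle)
MST weight = 30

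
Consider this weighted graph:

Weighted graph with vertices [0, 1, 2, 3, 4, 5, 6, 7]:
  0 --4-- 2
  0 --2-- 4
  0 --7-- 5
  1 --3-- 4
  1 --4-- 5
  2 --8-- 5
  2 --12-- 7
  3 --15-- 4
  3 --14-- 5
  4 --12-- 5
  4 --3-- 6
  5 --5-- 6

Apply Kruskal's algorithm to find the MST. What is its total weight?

Applying Kruskal's algorithm (sort edges by weight, add if no cycle):
  Add (0,4) w=2
  Add (1,4) w=3
  Add (4,6) w=3
  Add (0,2) w=4
  Add (1,5) w=4
  Skip (5,6) w=5 (creates cycle)
  Skip (0,5) w=7 (creates cycle)
  Skip (2,5) w=8 (creates cycle)
  Add (2,7) w=12
  Skip (4,5) w=12 (creates cycle)
  Add (3,5) w=14
  Skip (3,4) w=15 (creates cycle)
MST weight = 42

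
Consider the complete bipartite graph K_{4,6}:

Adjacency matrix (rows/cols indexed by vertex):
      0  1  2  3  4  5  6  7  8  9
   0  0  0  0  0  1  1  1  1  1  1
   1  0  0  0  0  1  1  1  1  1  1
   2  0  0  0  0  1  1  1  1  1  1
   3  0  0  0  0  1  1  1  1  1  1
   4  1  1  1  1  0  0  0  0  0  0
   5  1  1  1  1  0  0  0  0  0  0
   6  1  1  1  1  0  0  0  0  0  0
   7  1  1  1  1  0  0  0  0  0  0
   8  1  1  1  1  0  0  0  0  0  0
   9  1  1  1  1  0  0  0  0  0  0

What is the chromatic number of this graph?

K_{4,6} is bipartite: vertices split into two independent sets of size 4 and 6.
Color one set 0, the other 1. No adjacent vertices share a color.
Chromatic number = 2.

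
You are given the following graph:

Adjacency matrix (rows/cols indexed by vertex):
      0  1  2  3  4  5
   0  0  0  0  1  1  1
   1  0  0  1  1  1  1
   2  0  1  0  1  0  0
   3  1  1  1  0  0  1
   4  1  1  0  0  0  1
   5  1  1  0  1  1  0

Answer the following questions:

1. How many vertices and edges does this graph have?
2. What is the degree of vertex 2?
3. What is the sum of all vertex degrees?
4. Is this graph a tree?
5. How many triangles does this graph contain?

Count: 6 vertices, 10 edges.
Vertex 2 has neighbors [1, 3], degree = 2.
Handshaking lemma: 2 * 10 = 20.
A tree on 6 vertices has 5 edges. This graph has 10 edges (5 extra). Not a tree.
Number of triangles = 5.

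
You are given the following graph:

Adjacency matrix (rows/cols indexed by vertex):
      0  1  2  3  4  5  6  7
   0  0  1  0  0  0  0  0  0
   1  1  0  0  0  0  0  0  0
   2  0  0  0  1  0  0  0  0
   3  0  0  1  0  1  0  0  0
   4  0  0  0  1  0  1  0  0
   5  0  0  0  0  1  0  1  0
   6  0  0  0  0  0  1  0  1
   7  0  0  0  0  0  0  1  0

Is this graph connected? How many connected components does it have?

Checking connectivity: the graph has 2 connected component(s).
Components: [[0, 1], [2, 3, 4, 5, 6, 7]]. The graph is NOT connected.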